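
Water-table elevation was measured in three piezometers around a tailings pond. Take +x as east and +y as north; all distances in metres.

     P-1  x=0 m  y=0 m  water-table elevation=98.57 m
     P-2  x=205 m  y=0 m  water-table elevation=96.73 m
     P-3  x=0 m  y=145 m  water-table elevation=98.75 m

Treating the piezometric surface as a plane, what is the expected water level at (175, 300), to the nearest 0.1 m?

∂h/∂x = (96.73 − 98.57) / (205 − 0) = -0.008976
∂h/∂y = (98.75 − 98.57) / (145 − 0) = +0.001241
h(175, 300) = 98.57 + (-0.008976)·(175) + (+0.001241)·(300) = 98.57 -1.571 +0.372 = 97.372 m.

97.4 m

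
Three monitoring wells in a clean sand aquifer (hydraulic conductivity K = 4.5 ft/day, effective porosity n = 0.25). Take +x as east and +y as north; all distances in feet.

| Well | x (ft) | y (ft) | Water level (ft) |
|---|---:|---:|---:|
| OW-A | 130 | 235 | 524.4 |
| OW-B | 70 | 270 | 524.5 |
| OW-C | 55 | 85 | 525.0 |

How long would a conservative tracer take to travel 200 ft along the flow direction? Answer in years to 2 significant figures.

7.7 years

With h = a·x + b·y + c and OW-A as origin, the differences give:
  (-60)·a + 35·b = +0.1
  (-75)·a + (-150)·b = +0.6
Eliminate b (×(-150) and ×35, subtract): 11625·a = -36.00 → a = ∂h/∂x = -0.003097
Back-substitute: b = ∂h/∂y = -0.002452.
|∇h| = √(-0.003097² + -0.002452²) = 0.00395
Seepage velocity v = K·i/n = 4.5 × 0.00395 / 0.25 = 0.0711 ft/day.
t = 200 / 0.0711 = 2813 days = 7.7 years.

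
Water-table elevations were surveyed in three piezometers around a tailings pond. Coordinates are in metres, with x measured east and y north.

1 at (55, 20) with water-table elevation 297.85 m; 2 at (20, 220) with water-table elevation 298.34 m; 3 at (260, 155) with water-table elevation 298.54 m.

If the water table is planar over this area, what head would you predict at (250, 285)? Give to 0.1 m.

298.9 m

Taking 1 as reference: 2−1 = (-35, 200, +0.49); 3−1 = (205, 135, +0.69).
Solve a·Δx + b·Δy = Δh: det = (-35)·135 − 205·200 = -45725.
∂h/∂x = [(+0.49)·135 − (+0.69)·200] / -45725 = +0.001571
∂h/∂y = [(-35)·(+0.69) − 205·(+0.49)] / -45725 = +0.002725
h(250, 285) = 297.85 + (+0.001571)·(195) + (+0.002725)·(265) = 297.85 +0.306 +0.722 = 298.879 m.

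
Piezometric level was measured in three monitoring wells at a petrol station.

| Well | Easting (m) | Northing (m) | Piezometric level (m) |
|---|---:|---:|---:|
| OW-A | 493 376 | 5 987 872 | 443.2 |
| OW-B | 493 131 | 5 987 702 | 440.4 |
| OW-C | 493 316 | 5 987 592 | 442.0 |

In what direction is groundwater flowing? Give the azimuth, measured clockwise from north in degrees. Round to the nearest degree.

With h = a·x + b·y + c and OW-A as origin, the differences give:
  (-245)·a + (-170)·b = -2.8
  (-60)·a + (-280)·b = -1.2
Eliminate b (×(-280) and ×(-170), subtract): 58400·a = 580.00 → a = ∂h/∂x = +0.009932
Back-substitute: b = ∂h/∂y = +0.002158.
Flow direction (−∇h) has components (-0.009932 E, -0.002158 N).
Azimuth = atan2(E, N) = atan2(-0.009932, -0.002158) = 257.7° ≈ 258°.

258°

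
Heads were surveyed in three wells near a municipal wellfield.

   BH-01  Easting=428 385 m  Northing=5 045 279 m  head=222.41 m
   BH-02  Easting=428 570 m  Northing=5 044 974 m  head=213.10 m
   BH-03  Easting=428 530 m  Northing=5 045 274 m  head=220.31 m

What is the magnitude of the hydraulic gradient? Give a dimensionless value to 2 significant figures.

Taking BH-01 as reference: BH-02−BH-01 = (185, -305, -9.31); BH-03−BH-01 = (145, -5, -2.10).
Solve a·Δx + b·Δy = Δh: det = 185·(-5) − 145·(-305) = 43300.
∂h/∂x = [(-9.31)·(-5) − (-2.10)·(-305)] / 43300 = -0.01372
∂h/∂y = [185·(-2.10) − 145·(-9.31)] / 43300 = +0.02220
|∇h| = √(-0.01372² + 0.02220²) = 0.0261

0.026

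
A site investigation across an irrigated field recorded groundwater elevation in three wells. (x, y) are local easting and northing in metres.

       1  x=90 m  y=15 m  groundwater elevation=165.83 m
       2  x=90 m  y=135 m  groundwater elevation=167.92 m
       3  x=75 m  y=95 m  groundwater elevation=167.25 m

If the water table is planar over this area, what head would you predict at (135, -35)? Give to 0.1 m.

164.9 m

With h = a·x + b·y + c and 1 as origin, the differences give:
  0·a + 120·b = +2.09
  (-15)·a + 80·b = +1.42
Eliminate b (×80 and ×120, subtract): 1800·a = -3.200 → a = ∂h/∂x = -0.001778
Back-substitute: b = ∂h/∂y = +0.01742.
h(135, -35) = 165.83 + (-0.001778)·(45) + (+0.01742)·(-50) = 165.83 -0.080 -0.871 = 164.879 m.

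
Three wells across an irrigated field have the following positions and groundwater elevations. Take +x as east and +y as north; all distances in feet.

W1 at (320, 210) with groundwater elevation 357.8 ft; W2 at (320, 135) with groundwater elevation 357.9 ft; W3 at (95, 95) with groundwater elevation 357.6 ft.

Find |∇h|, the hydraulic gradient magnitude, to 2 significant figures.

0.0021

With h = a·x + b·y + c and W1 as origin, the differences give:
  0·a + (-75)·b = +0.1
  (-225)·a + (-115)·b = -0.2
Eliminate b (×(-115) and ×(-75), subtract): -16875·a = -26.50 → a = ∂h/∂x = +0.001570
Back-substitute: b = ∂h/∂y = -0.001333.
|∇h| = √(0.001570² + -0.001333²) = 0.00206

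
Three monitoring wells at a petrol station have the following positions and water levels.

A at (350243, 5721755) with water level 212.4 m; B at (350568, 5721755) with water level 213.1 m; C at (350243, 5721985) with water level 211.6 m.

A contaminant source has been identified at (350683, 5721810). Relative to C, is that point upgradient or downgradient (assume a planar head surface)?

upgradient

∂h/∂x = (213.1 − 212.4) / (350568 − 350243) = +0.002154
∂h/∂y = (211.6 − 212.4) / (5721985 − 5721755) = -0.003478
Head at (350683, 5721810) = 212.4 + (+0.002154)·(440) + (-0.003478)·(55) = 213.16 m.
That is higher than the 211.6 m at C, so the point is upgradient.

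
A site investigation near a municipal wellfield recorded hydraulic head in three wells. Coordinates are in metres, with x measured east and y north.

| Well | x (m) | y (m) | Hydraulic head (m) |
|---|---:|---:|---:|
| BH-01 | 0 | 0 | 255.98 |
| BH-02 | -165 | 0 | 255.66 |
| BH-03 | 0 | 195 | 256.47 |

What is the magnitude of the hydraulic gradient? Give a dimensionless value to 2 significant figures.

0.0032

∂h/∂x = (255.66 − 255.98) / (-165 − 0) = +0.001939
∂h/∂y = (256.47 − 255.98) / (195 − 0) = +0.002513
|∇h| = √(0.001939² + 0.002513²) = 0.003174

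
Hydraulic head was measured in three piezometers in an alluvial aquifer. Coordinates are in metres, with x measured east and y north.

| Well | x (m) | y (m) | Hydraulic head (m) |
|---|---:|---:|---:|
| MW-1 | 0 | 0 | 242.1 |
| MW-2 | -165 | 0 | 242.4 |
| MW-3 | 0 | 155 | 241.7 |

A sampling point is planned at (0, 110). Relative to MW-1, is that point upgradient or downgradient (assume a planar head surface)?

∂h/∂x = (242.4 − 242.1) / (-165 − 0) = -0.001818
∂h/∂y = (241.7 − 242.1) / (155 − 0) = -0.002581
Head at (0, 110) = 242.1 + (-0.001818)·(0) + (-0.002581)·(110) = 241.82 m.
That is lower than the 242.1 m at MW-1, so the point is downgradient.

downgradient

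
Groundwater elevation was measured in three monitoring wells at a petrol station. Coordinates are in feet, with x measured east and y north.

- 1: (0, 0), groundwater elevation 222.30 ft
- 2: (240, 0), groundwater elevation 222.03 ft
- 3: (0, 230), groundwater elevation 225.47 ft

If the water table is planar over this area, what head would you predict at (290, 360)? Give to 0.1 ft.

∂h/∂x = (222.03 − 222.30) / (240 − 0) = -0.001125
∂h/∂y = (225.47 − 222.30) / (230 − 0) = +0.01378
h(290, 360) = 222.30 + (-0.001125)·(290) + (+0.01378)·(360) = 222.30 -0.326 +4.962 = 226.935 ft.

226.9 ft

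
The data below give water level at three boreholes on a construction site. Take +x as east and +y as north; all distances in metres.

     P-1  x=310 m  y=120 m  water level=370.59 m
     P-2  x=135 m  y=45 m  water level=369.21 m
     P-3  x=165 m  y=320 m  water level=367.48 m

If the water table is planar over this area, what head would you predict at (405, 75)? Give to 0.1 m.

372.0 m

With h = a·x + b·y + c and P-1 as origin, the differences give:
  (-175)·a + (-75)·b = -1.38
  (-145)·a + 200·b = -3.11
Eliminate b (×200 and ×(-75), subtract): -45875·a = -509.250 → a = ∂h/∂x = +0.01110
Back-substitute: b = ∂h/∂y = -0.007502.
h(405, 75) = 370.59 + (+0.01110)·(95) + (-0.007502)·(-45) = 370.59 +1.055 +0.338 = 371.982 m.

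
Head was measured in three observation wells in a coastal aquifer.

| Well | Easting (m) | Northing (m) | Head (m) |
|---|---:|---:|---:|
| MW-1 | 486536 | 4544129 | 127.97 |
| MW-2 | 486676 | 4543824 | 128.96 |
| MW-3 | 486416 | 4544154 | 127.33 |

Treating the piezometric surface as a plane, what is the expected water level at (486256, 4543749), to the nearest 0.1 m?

Differences from MW-1: to MW-2 (Δx, Δy, Δh) = (140, -305, +0.99); to MW-3 = (-120, 25, -0.64).
Determinant of the coordinate differences = 140·25 − (-120)·(-305) = -33100.
∂h/∂x = [(+0.99)·25 − (-0.64)·(-305)] / -33100 = +0.005150
∂h/∂y = [140·(-0.64) − (-120)·(+0.99)] / -33100 = -0.0008822
h(486256, 4543749) = 127.97 + (+0.005150)·(-280) + (-0.0008822)·(-380) = 127.97 -1.442 +0.335 = 126.863 m.

126.9 m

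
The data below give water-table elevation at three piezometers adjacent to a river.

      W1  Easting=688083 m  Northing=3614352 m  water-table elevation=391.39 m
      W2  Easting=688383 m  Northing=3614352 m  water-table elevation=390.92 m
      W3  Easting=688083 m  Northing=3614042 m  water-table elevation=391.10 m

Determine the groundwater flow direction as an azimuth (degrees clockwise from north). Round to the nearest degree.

121°

∂h/∂x = (390.92 − 391.39) / (688383 − 688083) = -0.001567
∂h/∂y = (391.10 − 391.39) / (3614042 − 3614352) = +0.0009355
Flow direction (−∇h) has components (+0.001567 E, -0.0009355 N).
Azimuth = atan2(E, N) = atan2(+0.001567, -0.0009355) = 120.8° ≈ 121°.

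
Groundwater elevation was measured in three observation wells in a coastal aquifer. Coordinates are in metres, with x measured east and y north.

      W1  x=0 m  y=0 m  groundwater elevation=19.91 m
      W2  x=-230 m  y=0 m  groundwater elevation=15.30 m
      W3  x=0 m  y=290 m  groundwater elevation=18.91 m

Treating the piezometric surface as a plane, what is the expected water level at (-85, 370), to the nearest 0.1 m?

16.9 m

∂h/∂x = (15.30 − 19.91) / (-230 − 0) = +0.02004
∂h/∂y = (18.91 − 19.91) / (290 − 0) = -0.003448
h(-85, 370) = 19.91 + (+0.02004)·(-85) + (-0.003448)·(370) = 19.91 -1.704 -1.276 = 16.930 m.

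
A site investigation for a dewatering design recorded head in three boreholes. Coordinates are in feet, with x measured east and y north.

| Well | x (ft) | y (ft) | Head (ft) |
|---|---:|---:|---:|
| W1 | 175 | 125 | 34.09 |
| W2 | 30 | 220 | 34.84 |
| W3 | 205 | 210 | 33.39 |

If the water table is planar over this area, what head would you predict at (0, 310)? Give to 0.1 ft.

34.6 ft

Differences from W1: to W2 (Δx, Δy, Δh) = (-145, 95, +0.75); to W3 = (30, 85, -0.70).
Determinant of the coordinate differences = (-145)·85 − 30·95 = -15175.
∂h/∂x = [(+0.75)·85 − (-0.70)·95] / -15175 = -0.008583
∂h/∂y = [(-145)·(-0.70) − 30·(+0.75)] / -15175 = -0.005206
h(0, 310) = 34.09 + (-0.008583)·(-175) + (-0.005206)·(185) = 34.09 +1.502 -0.963 = 34.629 ft.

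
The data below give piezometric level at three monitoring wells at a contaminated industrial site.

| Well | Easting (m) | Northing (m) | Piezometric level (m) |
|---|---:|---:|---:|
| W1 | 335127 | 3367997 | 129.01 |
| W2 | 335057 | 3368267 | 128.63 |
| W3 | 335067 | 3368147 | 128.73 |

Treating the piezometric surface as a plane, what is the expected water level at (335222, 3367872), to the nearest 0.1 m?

Three-point gradient (reference W1): Δ to W2 = (-70, 270, -0.38), Δ to W3 = (-60, 150, -0.28).
∂h/∂x = +0.003263, ∂h/∂y = -0.0005614 (det = 5700).
h(335222, 3367872) = 129.01 + (+0.003263)·(95) + (-0.0005614)·(-125) = 129.01 +0.310 +0.070 = 129.390 m.

129.4 m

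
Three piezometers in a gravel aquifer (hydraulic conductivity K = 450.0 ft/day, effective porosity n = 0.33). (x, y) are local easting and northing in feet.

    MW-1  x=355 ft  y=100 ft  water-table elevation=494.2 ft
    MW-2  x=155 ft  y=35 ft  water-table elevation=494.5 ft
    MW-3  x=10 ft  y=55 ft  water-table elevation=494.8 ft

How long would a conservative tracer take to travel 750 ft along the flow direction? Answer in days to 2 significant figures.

Differences from MW-1: to MW-2 (Δx, Δy, Δh) = (-200, -65, +0.3); to MW-3 = (-345, -45, +0.6).
Solve a·Δx + b·Δy = Δh: det = (-200)·(-45) − (-345)·(-65) = -13425.
∂h/∂x = [(+0.3)·(-45) − (+0.6)·(-65)] / -13425 = -0.001899
∂h/∂y = [(-200)·(+0.6) − (-345)·(+0.3)] / -13425 = +0.001229
|∇h| = √(-0.001899² + 0.001229²) = 0.002262
Seepage velocity v = K·i/n = 450.0 × 0.002262 / 0.33 = 3.085 ft/day.
t = 750 / 3.085 = 243.1 days.

240 days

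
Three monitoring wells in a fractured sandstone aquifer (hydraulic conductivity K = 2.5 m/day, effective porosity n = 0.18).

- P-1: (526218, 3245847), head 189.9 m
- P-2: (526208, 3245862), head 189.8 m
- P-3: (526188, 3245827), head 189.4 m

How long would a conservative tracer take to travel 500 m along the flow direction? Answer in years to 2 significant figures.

6.6 years

Three-point gradient (reference P-1): Δ to P-2 = (-10, 15, -0.1), Δ to P-3 = (-30, -20, -0.5).
∂h/∂x = +0.01462, ∂h/∂y = +0.003077 (det = 650).
|∇h| = √(0.01462² + 0.003077²) = 0.01494
Seepage velocity v = K·i/n = 2.5 × 0.01494 / 0.18 = 0.2075 m/day.
t = 500 / 0.2075 = 2410 days = 6.6 years.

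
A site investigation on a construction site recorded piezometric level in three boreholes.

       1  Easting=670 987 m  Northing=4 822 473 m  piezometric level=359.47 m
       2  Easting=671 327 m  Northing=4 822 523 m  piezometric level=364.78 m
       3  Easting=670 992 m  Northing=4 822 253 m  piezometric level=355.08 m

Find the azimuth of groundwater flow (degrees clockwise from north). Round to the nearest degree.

212°

Three-point gradient (reference 1): Δ to 2 = (340, 50, +5.31), Δ to 3 = (5, -220, -4.39).
∂h/∂x = +0.01264, ∂h/∂y = +0.02024 (det = -75050).
Flow direction (−∇h) has components (-0.01264 E, -0.02024 N).
Azimuth = atan2(E, N) = atan2(-0.01264, -0.02024) = 212.0° ≈ 212°.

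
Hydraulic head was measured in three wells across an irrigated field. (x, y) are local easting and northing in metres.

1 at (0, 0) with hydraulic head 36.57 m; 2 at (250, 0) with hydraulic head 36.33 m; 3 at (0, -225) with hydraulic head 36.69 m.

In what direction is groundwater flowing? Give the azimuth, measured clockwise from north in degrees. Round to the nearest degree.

061°

∂h/∂x = (36.33 − 36.57) / (250 − 0) = -0.0009600
∂h/∂y = (36.69 − 36.57) / (-225 − 0) = -0.0005333
Flow direction (−∇h) has components (+0.0009600 E, +0.0005333 N).
Azimuth = atan2(E, N) = atan2(+0.0009600, +0.0005333) = 60.9° ≈ 061°.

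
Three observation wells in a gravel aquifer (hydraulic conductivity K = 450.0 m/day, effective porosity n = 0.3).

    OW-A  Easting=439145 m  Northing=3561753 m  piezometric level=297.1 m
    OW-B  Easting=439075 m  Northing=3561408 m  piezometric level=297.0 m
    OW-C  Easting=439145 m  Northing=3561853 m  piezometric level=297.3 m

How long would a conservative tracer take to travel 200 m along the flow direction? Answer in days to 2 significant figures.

15 days

Three-point gradient (reference OW-A): Δ to OW-B = (-70, -345, -0.1), Δ to OW-C = (0, 100, +0.2).
∂h/∂x = -0.008429, ∂h/∂y = +0.002000 (det = -7000).
|∇h| = √(-0.008429² + 0.002000²) = 0.008663
Seepage velocity v = K·i/n = 450.0 × 0.008663 / 0.3 = 12.99 m/day.
t = 200 / 12.99 = 15.4 days.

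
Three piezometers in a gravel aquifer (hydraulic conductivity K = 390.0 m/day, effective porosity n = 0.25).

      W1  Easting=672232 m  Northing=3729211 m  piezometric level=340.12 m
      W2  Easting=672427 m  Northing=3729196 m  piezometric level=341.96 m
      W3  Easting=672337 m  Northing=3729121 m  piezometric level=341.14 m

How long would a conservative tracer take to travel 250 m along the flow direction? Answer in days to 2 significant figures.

Taking W1 as reference: W2−W1 = (195, -15, +1.84); W3−W1 = (105, -90, +1.02).
Solve a·Δx + b·Δy = Δh: det = 195·(-90) − 105·(-15) = -15975.
∂h/∂x = [(+1.84)·(-90) − (+1.02)·(-15)] / -15975 = +0.009408
∂h/∂y = [195·(+1.02) − 105·(+1.84)] / -15975 = -0.0003568
|∇h| = √(0.009408² + -0.0003568²) = 0.009415
Seepage velocity v = K·i/n = 390.0 × 0.009415 / 0.25 = 14.69 m/day.
t = 250 / 14.69 = 17.02 days.

17 days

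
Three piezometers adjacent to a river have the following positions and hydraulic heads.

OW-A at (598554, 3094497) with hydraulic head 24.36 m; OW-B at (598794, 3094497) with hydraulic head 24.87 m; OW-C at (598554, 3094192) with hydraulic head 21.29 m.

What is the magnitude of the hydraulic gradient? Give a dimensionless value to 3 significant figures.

∂h/∂x = (24.87 − 24.36) / (598794 − 598554) = +0.002125
∂h/∂y = (21.29 − 24.36) / (3094192 − 3094497) = +0.01007
|∇h| = √(0.002125² + 0.01007²) = 0.01029

0.0103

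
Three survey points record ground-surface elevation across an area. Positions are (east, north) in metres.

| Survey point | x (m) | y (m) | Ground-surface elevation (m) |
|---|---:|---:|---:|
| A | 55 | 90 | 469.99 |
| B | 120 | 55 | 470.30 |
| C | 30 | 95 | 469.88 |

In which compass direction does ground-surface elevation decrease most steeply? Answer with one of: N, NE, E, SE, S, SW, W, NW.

W

With z = a·x + b·y + c and A as origin, the differences give:
  65·a + (-35)·b = +0.31
  (-25)·a + 5·b = -0.11
Eliminate b (×5 and ×(-35), subtract): -550·a = -2.300 → a = ∂z/∂x = +0.004182
Back-substitute: b = ∂z/∂y = -0.001091.
Steepest decrease is along −∇f = (-0.004182 E, +0.001091 N) → west.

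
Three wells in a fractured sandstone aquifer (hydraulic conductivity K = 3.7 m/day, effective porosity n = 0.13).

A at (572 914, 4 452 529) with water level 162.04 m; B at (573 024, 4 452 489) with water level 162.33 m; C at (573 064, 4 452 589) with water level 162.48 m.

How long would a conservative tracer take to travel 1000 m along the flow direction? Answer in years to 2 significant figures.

34 years

Differences from A: to B (Δx, Δy, Δh) = (110, -40, +0.29); to C = (150, 60, +0.44).
Determinant of the coordinate differences = 110·60 − 150·(-40) = 12600.
∂h/∂x = [(+0.29)·60 − (+0.44)·(-40)] / 12600 = +0.002778
∂h/∂y = [110·(+0.44) − 150·(+0.29)] / 12600 = +0.0003889
|∇h| = √(0.002778² + 0.0003889²) = 0.002805
Seepage velocity v = K·i/n = 3.7 × 0.002805 / 0.13 = 0.07983 m/day.
t = 1000 / 0.07983 = 1.253e+04 days = 34.3 years.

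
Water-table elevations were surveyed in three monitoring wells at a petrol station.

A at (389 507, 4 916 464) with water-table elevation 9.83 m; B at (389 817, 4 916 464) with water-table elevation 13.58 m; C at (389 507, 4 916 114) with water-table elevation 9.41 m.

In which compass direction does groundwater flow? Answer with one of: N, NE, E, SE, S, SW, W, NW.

∂h/∂x = (13.58 − 9.83) / (389817 − 389507) = +0.01210
∂h/∂y = (9.41 − 9.83) / (4916114 − 4916464) = +0.001200
Flow = −∇h = (-0.01210 east, -0.001200 north), which points west.

W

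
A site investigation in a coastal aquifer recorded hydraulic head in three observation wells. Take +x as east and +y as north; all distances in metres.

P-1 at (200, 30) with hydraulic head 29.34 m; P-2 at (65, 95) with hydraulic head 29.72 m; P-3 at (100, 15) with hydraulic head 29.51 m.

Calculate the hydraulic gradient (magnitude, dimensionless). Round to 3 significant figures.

0.00264

With h = a·x + b·y + c and P-1 as origin, the differences give:
  (-135)·a + 65·b = +0.38
  (-100)·a + (-15)·b = +0.17
Eliminate b (×(-15) and ×65, subtract): 8525·a = -16.750 → a = ∂h/∂x = -0.001965
Back-substitute: b = ∂h/∂y = +0.001765.
|∇h| = √(-0.001965² + 0.001765²) = 0.002641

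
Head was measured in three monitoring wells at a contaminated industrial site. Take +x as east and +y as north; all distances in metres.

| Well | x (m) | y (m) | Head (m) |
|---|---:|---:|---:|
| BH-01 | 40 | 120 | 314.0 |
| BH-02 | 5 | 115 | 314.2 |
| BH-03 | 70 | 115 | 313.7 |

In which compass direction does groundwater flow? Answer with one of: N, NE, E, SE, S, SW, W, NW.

SE

Differences from BH-01: to BH-02 (Δx, Δy, Δh) = (-35, -5, +0.2); to BH-03 = (30, -5, -0.3).
Determinant of the coordinate differences = (-35)·(-5) − 30·(-5) = 325.
∂h/∂x = [(+0.2)·(-5) − (-0.3)·(-5)] / 325 = -0.007692
∂h/∂y = [(-35)·(-0.3) − 30·(+0.2)] / 325 = +0.01385
Flow = −∇h = (+0.007692 east, -0.01385 north), which points southeast.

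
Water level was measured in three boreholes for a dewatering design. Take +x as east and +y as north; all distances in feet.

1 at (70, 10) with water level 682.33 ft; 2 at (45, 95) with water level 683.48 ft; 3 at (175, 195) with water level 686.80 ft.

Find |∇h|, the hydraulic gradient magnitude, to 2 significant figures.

0.021

Taking 1 as reference: 2−1 = (-25, 85, +1.15); 3−1 = (105, 185, +4.47).
Determinant of the coordinate differences = (-25)·185 − 105·85 = -13550.
∂h/∂x = [(+1.15)·185 − (+4.47)·85] / -13550 = +0.01234
∂h/∂y = [(-25)·(+4.47) − 105·(+1.15)] / -13550 = +0.01716
|∇h| = √(0.01234² + 0.01716²) = 0.02114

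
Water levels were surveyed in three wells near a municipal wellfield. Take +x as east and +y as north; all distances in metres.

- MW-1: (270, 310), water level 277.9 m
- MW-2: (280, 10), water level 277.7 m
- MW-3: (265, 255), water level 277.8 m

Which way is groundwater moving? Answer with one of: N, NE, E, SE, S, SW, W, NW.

W

Differences from MW-1: to MW-2 (Δx, Δy, Δh) = (10, -300, -0.2); to MW-3 = (-5, -55, -0.1).
Determinant of the coordinate differences = 10·(-55) − (-5)·(-300) = -2050.
∂h/∂x = [(-0.2)·(-55) − (-0.1)·(-300)] / -2050 = +0.009268
∂h/∂y = [10·(-0.1) − (-5)·(-0.2)] / -2050 = +0.0009756
Flow = −∇h = (-0.009268 east, -0.0009756 north), which points west.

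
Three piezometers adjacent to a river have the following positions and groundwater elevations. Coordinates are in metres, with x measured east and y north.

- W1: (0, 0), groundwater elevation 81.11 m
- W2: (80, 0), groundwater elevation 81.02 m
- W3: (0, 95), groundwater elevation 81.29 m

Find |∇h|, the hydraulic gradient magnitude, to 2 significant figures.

∂h/∂x = (81.02 − 81.11) / (80 − 0) = -0.001125
∂h/∂y = (81.29 − 81.11) / (95 − 0) = +0.001895
|∇h| = √(-0.001125² + 0.001895²) = 0.002204

0.0022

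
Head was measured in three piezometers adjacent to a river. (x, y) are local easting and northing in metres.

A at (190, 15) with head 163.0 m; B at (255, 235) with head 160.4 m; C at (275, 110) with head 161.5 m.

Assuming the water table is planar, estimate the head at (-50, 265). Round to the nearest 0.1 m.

Differences from A: to B (Δx, Δy, Δh) = (65, 220, -2.6); to C = (85, 95, -1.5).
Determinant of the coordinate differences = 65·95 − 85·220 = -12525.
∂h/∂x = [(-2.6)·95 − (-1.5)·220] / -12525 = -0.006627
∂h/∂y = [65·(-1.5) − 85·(-2.6)] / -12525 = -0.009860
h(-50, 265) = 163.0 + (-0.006627)·(-240) + (-0.009860)·(250) = 163.0 +1.590 -2.465 = 162.125 m.

162.1 m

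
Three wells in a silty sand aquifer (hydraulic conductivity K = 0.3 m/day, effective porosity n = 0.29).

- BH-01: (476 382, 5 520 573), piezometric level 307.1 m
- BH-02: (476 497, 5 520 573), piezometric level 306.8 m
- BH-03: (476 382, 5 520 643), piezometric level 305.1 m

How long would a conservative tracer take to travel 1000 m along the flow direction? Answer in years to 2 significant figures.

92 years

∂h/∂x = (306.8 − 307.1) / (476497 − 476382) = -0.002609
∂h/∂y = (305.1 − 307.1) / (5520643 − 5520573) = -0.02857
|∇h| = √(-0.002609² + -0.02857²) = 0.02869
Seepage velocity v = K·i/n = 0.3 × 0.02869 / 0.29 = 0.02968 m/day.
t = 1000 / 0.02968 = 3.369e+04 days = 92.2 years.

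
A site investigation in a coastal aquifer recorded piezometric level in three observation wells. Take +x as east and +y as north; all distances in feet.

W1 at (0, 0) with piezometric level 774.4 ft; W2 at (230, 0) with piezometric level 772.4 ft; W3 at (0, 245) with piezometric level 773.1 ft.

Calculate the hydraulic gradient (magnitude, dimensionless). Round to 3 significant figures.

∂h/∂x = (772.4 − 774.4) / (230 − 0) = -0.008696
∂h/∂y = (773.1 − 774.4) / (245 − 0) = -0.005306
|∇h| = √(-0.008696² + -0.005306²) = 0.01019

0.0102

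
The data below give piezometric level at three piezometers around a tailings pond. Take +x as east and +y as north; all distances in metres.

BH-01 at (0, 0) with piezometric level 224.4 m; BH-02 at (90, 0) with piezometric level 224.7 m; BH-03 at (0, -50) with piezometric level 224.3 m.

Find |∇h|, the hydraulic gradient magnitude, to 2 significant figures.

0.0039

∂h/∂x = (224.7 − 224.4) / (90 − 0) = +0.003333
∂h/∂y = (224.3 − 224.4) / (-50 − 0) = +0.002000
|∇h| = √(0.003333² + 0.002000²) = 0.003887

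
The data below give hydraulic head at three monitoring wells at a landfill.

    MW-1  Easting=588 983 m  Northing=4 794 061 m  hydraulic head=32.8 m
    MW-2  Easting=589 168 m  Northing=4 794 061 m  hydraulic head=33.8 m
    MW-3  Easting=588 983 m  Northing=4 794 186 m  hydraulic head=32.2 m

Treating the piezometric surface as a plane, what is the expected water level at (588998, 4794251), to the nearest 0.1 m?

32.0 m

∂h/∂x = (33.8 − 32.8) / (589168 − 588983) = +0.005405
∂h/∂y = (32.2 − 32.8) / (4794186 − 4794061) = -0.004800
h(588998, 4794251) = 32.8 + (+0.005405)·(15) + (-0.004800)·(190) = 32.8 +0.081 -0.912 = 31.969 m.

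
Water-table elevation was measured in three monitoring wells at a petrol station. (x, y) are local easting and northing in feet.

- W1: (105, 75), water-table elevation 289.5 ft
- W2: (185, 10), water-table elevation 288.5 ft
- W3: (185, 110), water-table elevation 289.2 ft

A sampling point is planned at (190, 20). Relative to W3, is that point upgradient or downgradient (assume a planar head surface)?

downgradient

With h = a·x + b·y + c and W1 as origin, the differences give:
  80·a + (-65)·b = -1.0
  80·a + 35·b = -0.3
Eliminate b (×35 and ×(-65), subtract): 8000·a = -54.50 → a = ∂h/∂x = -0.006813
Back-substitute: b = ∂h/∂y = +0.007000.
Head at (190, 20) = 289.5 + (-0.006813)·(85) + (+0.007000)·(-55) = 288.54 ft.
That is lower than the 289.2 ft at W3, so the point is downgradient.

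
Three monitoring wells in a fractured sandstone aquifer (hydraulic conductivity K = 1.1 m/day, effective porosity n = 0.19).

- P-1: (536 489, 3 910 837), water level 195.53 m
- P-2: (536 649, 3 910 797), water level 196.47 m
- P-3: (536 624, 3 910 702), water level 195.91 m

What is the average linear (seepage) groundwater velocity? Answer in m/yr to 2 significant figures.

With h = a·x + b·y + c and P-1 as origin, the differences give:
  160·a + (-40)·b = +0.94
  135·a + (-135)·b = +0.38
Eliminate b (×(-135) and ×(-40), subtract): -16200·a = -111.700 → a = ∂h/∂x = +0.006895
Back-substitute: b = ∂h/∂y = +0.004080.
|∇h| = √(0.006895² + 0.004080²) = 0.008012
Seepage velocity v = K·i/n = 1.1 × 0.008012 / 0.19 = 0.04639 m/day = 16.94 m/yr.

17 m/yr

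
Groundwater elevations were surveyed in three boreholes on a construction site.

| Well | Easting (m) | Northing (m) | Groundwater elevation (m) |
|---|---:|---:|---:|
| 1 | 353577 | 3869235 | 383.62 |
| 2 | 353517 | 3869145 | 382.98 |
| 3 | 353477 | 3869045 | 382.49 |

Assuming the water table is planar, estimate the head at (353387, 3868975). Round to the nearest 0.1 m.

381.6 m

Three-point gradient (reference 1): Δ to 2 = (-60, -90, -0.64), Δ to 3 = (-100, -190, -1.13).
∂h/∂x = +0.008292, ∂h/∂y = +0.001583 (det = 2400).
h(353387, 3868975) = 383.62 + (+0.008292)·(-190) + (+0.001583)·(-260) = 383.62 -1.575 -0.412 = 381.633 m.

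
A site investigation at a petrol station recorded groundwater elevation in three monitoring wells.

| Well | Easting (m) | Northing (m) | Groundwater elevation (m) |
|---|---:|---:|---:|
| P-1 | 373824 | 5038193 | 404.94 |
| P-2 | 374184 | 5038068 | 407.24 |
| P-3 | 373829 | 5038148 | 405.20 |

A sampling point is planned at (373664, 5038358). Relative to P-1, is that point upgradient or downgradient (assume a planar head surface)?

downgradient

With h = a·x + b·y + c and P-1 as origin, the differences give:
  360·a + (-125)·b = +2.30
  5·a + (-45)·b = +0.26
Eliminate b (×(-45) and ×(-125), subtract): -15575·a = -71.000 → a = ∂h/∂x = +0.004559
Back-substitute: b = ∂h/∂y = -0.005271.
Head at (373664, 5038358) = 404.94 + (+0.004559)·(-160) + (-0.005271)·(165) = 403.34 m.
That is lower than the 404.94 m at P-1, so the point is downgradient.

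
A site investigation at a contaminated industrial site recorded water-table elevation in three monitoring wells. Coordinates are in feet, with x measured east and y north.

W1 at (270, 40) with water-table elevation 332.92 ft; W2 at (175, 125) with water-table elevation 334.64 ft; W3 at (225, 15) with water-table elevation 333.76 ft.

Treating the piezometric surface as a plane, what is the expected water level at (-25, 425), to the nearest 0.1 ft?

Three-point gradient (reference W1): Δ to W2 = (-95, 85, +1.72), Δ to W3 = (-45, -25, +0.84).
∂h/∂x = -0.01845, ∂h/∂y = -0.0003871 (det = 6200).
h(-25, 425) = 332.92 + (-0.01845)·(-295) + (-0.0003871)·(385) = 332.92 +5.443 -0.149 = 338.214 ft.

338.2 ft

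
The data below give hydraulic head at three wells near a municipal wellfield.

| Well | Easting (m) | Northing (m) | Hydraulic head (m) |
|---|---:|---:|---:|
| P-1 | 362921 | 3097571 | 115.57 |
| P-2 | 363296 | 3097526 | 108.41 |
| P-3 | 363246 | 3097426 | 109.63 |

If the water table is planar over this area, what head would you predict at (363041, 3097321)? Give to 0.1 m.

113.9 m

Differences from P-1: to P-2 (Δx, Δy, Δh) = (375, -45, -7.16); to P-3 = (325, -145, -5.94).
Determinant of the coordinate differences = 375·(-145) − 325·(-45) = -39750.
∂h/∂x = [(-7.16)·(-145) − (-5.94)·(-45)] / -39750 = -0.01939
∂h/∂y = [375·(-5.94) − 325·(-7.16)] / -39750 = -0.002503
h(363041, 3097321) = 115.57 + (-0.01939)·(120) + (-0.002503)·(-250) = 115.57 -2.327 +0.626 = 113.869 m.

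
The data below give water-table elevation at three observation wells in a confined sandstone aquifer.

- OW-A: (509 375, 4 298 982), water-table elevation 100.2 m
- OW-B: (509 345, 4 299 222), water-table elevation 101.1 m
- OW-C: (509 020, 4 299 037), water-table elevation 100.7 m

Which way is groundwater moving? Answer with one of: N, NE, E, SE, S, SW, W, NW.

S

With h = a·x + b·y + c and OW-A as origin, the differences give:
  (-30)·a + 240·b = +0.9
  (-355)·a + 55·b = +0.5
Eliminate b (×55 and ×240, subtract): 83550·a = -70.50 → a = ∂h/∂x = -0.0008438
Back-substitute: b = ∂h/∂y = +0.003645.
Flow = −∇h = (+0.0008438 east, -0.003645 north), which points south.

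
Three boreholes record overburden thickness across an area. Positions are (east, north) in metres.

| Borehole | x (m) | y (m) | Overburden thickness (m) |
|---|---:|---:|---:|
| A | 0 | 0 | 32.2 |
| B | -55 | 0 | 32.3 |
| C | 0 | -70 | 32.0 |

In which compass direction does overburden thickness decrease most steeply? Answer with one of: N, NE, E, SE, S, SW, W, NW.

∂d/∂x = (32.3 − 32.2) / (-55 − 0) = -0.001818
∂d/∂y = (32.0 − 32.2) / (-70 − 0) = +0.002857
Steepest decrease is along −∇f = (+0.001818 E, -0.002857 N) → southeast.

SE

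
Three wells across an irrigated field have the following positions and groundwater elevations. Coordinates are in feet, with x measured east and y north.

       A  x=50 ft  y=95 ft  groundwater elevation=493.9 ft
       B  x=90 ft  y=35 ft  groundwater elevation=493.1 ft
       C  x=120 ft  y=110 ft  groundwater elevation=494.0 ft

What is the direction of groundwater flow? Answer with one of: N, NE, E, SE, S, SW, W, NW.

S

Taking A as reference: B−A = (40, -60, -0.8); C−A = (70, 15, +0.1).
Solve a·Δx + b·Δy = Δh: det = 40·15 − 70·(-60) = 4800.
∂h/∂x = [(-0.8)·15 − (+0.1)·(-60)] / 4800 = -0.001250
∂h/∂y = [40·(+0.1) − 70·(-0.8)] / 4800 = +0.01250
Flow = −∇h = (+0.001250 east, -0.01250 north), which points south.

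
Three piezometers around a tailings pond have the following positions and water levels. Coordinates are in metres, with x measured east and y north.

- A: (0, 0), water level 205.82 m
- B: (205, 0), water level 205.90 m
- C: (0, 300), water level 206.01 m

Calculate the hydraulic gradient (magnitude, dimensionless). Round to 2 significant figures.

∂h/∂x = (205.90 − 205.82) / (205 − 0) = +0.0003902
∂h/∂y = (206.01 − 205.82) / (300 − 0) = +0.0006333
|∇h| = √(0.0003902² + 0.0006333²) = 0.0007439

0.00074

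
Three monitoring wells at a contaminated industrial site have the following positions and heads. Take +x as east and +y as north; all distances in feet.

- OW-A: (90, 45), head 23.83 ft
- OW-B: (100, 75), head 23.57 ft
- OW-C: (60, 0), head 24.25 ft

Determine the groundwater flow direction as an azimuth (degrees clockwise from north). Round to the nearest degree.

014°

Three-point gradient (reference OW-A): Δ to OW-B = (10, 30, -0.26), Δ to OW-C = (-30, -45, +0.42).
∂h/∂x = -0.002000, ∂h/∂y = -0.008000 (det = 450).
Flow direction (−∇h) has components (+0.002000 E, +0.008000 N).
Azimuth = atan2(E, N) = atan2(+0.002000, +0.008000) = 14.0° ≈ 014°.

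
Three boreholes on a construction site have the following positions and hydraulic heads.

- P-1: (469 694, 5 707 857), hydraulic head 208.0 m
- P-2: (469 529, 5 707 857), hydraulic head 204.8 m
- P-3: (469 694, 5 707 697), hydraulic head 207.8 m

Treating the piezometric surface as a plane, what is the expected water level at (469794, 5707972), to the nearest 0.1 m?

210.1 m

∂h/∂x = (204.8 − 208.0) / (469529 − 469694) = +0.01939
∂h/∂y = (207.8 − 208.0) / (5707697 − 5707857) = +0.001250
h(469794, 5707972) = 208.0 + (+0.01939)·(100) + (+0.001250)·(115) = 208.0 +1.939 +0.144 = 210.083 m.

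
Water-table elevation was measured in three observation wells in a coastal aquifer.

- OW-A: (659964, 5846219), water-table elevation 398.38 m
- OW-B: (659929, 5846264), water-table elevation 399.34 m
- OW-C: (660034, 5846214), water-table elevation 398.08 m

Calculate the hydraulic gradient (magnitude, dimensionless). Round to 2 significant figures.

0.019

Taking OW-A as reference: OW-B−OW-A = (-35, 45, +0.96); OW-C−OW-A = (70, -5, -0.30).
Determinant of the coordinate differences = (-35)·(-5) − 70·45 = -2975.
∂h/∂x = [(+0.96)·(-5) − (-0.30)·45] / -2975 = -0.002924
∂h/∂y = [(-35)·(-0.30) − 70·(+0.96)] / -2975 = +0.01906
|∇h| = √(-0.002924² + 0.01906²) = 0.01928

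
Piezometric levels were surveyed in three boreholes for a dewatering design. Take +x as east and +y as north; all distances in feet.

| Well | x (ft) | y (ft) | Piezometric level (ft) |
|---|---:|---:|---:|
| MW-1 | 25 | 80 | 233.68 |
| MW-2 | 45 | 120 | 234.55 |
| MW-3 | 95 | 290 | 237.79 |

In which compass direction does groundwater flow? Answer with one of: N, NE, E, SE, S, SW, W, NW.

SW

Three-point gradient (reference MW-1): Δ to MW-2 = (20, 40, +0.87), Δ to MW-3 = (70, 210, +4.11).
∂h/∂x = +0.01307, ∂h/∂y = +0.01521 (det = 1400).
Flow = −∇h = (-0.01307 east, -0.01521 north), which points southwest.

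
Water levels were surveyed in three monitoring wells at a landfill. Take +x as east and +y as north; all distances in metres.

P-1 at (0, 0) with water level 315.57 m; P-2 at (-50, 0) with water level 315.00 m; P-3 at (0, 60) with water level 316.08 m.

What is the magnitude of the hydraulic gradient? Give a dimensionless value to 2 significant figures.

∂h/∂x = (315.00 − 315.57) / (-50 − 0) = +0.01140
∂h/∂y = (316.08 − 315.57) / (60 − 0) = +0.008500
|∇h| = √(0.01140² + 0.008500²) = 0.01422

0.014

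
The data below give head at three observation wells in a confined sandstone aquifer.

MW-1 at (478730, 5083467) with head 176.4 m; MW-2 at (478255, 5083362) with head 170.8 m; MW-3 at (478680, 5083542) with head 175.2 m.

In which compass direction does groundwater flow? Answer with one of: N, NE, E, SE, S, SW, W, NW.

With h = a·x + b·y + c and MW-1 as origin, the differences give:
  (-475)·a + (-105)·b = -5.6
  (-50)·a + 75·b = -1.2
Eliminate b (×75 and ×(-105), subtract): -40875·a = -546.00 → a = ∂h/∂x = +0.01336
Back-substitute: b = ∂h/∂y = -0.007095.
Flow = −∇h = (-0.01336 east, +0.007095 north), which points northwest.

NW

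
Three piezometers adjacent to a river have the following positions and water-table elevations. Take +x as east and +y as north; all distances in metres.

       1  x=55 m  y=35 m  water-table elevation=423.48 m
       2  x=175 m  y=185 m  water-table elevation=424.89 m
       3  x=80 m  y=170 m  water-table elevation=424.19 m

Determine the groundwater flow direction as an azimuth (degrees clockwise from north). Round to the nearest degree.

With h = a·x + b·y + c and 1 as origin, the differences give:
  120·a + 150·b = +1.41
  25·a + 135·b = +0.71
Eliminate b (×135 and ×150, subtract): 12450·a = 83.850 → a = ∂h/∂x = +0.006735
Back-substitute: b = ∂h/∂y = +0.004012.
Flow direction (−∇h) has components (-0.006735 E, -0.004012 N).
Azimuth = atan2(E, N) = atan2(-0.006735, -0.004012) = 239.2° ≈ 239°.

239°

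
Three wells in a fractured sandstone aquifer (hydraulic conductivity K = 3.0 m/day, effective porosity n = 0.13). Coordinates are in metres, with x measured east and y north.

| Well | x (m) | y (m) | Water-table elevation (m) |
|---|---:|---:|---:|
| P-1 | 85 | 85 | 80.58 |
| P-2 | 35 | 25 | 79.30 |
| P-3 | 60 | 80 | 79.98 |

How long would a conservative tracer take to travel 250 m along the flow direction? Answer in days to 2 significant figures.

460 days

Differences from P-1: to P-2 (Δx, Δy, Δh) = (-50, -60, -1.28); to P-3 = (-25, -5, -0.60).
Determinant of the coordinate differences = (-50)·(-5) − (-25)·(-60) = -1250.
∂h/∂x = [(-1.28)·(-5) − (-0.60)·(-60)] / -1250 = +0.02368
∂h/∂y = [(-50)·(-0.60) − (-25)·(-1.28)] / -1250 = +0.001600
|∇h| = √(0.02368² + 0.001600²) = 0.02373
Seepage velocity v = K·i/n = 3.0 × 0.02373 / 0.13 = 0.5476 m/day.
t = 250 / 0.5476 = 456.5 days.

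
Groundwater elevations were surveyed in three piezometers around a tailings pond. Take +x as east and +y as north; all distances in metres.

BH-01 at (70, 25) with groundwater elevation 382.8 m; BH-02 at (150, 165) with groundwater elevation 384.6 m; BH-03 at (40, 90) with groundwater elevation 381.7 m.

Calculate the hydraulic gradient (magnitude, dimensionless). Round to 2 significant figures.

Differences from BH-01: to BH-02 (Δx, Δy, Δh) = (80, 140, +1.8); to BH-03 = (-30, 65, -1.1).
Solve a·Δx + b·Δy = Δh: det = 80·65 − (-30)·140 = 9400.
∂h/∂x = [(+1.8)·65 − (-1.1)·140] / 9400 = +0.02883
∂h/∂y = [80·(-1.1) − (-30)·(+1.8)] / 9400 = -0.003617
|∇h| = √(0.02883² + -0.003617²) = 0.02906

0.029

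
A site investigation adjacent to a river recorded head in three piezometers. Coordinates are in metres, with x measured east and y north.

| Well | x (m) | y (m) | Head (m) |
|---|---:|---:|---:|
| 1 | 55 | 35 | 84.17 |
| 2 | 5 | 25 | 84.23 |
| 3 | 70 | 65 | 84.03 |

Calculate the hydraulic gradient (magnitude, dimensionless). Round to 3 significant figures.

0.00453

Three-point gradient (reference 1): Δ to 2 = (-50, -10, +0.06), Δ to 3 = (15, 30, -0.14).
∂h/∂x = -0.0002963, ∂h/∂y = -0.004519 (det = -1350).
|∇h| = √(-0.0002963² + -0.004519²) = 0.004529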